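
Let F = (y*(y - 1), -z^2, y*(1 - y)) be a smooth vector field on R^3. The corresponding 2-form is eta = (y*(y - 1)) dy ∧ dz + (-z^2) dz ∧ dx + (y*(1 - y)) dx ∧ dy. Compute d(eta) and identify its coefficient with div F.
d(eta) = (0) dx ∧ dy ∧ dz; div F = 0

For a 2-form in R^3 of the form above, applying d gives a 3-form with coefficient ∂P/∂x + ∂Q/∂y + ∂R/∂z:
  ∂P/∂x = 0
  ∂Q/∂y = 0
  ∂R/∂z = 0
Sum = 0, which is exactly div F.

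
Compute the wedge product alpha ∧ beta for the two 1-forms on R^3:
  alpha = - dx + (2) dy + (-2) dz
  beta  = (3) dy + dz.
alpha ∧ beta = (-3) dx ∧ dy + (-1) dx ∧ dz + (8) dy ∧ dz

Distribute the wedge, using dx_i ∧ dx_j = -dx_j ∧ dx_i and dx_i ∧ dx_i = 0. For each pair (i, j) with i < j, the coefficient of dx_i ∧ dx_j in alpha ∧ beta is (alpha_i * beta_j - alpha_j * beta_i). Collecting: alpha ∧ beta = (-3) dx ∧ dy + (-1) dx ∧ dz + (8) dy ∧ dz.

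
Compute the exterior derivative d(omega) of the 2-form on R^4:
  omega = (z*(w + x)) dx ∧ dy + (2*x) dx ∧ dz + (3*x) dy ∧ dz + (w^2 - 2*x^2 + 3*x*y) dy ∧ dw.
d(omega) = (w + x + 3) dx ∧ dy ∧ dz + (-4*x + 3*y + z) dx ∧ dy ∧ dw

For a 2-form omega = sum_{i<j} g_{ij} dx_i ∧ dx_j, the exterior derivative is
  d(omega) = sum_{i<j} d(g_{ij}) ∧ dx_i ∧ dx_j = sum_{i<j, k} (∂g_{ij}/∂x_k) dx_k ∧ dx_i ∧ dx_j.
Expand each term, using dx_k ∧ dx_i ∧ dx_j = sgn(permutation) dx_{(a)} ∧ dx_{(b)} ∧ dx_{(c)} with (a < b < c) sorted:
  d(z*(w + x)) includes (∂/∂z)(z*(w + x)) dz = (w + x) dz, which multiplied by dx ∧ dy gives (w + x) dx ∧ dy ∧ dz
  d(z*(w + x)) includes (∂/∂w)(z*(w + x)) dw = (z) dw, which multiplied by dx ∧ dy gives (z) dx ∧ dy ∧ dw
  d(3*x) includes (∂/∂x)(3*x) dx = (3) dx, which multiplied by dy ∧ dz gives (3) dx ∧ dy ∧ dz
  d(w^2 - 2*x^2 + 3*x*y) includes (∂/∂x)(w^2 - 2*x^2 + 3*x*y) dx = (-4*x + 3*y) dx, which multiplied by dy ∧ dw gives (-4*x + 3*y) dx ∧ dy ∧ dw
Collecting like 3-forms: d(omega) = (w + x + 3) dx ∧ dy ∧ dz + (-4*x + 3*y + z) dx ∧ dy ∧ dw.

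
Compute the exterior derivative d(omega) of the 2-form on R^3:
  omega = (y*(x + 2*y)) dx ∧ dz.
d(omega) = (-x - 4*y) dx ∧ dy ∧ dz

For a 2-form omega = sum_{i<j} g_{ij} dx_i ∧ dx_j, the exterior derivative is
  d(omega) = sum_{i<j} d(g_{ij}) ∧ dx_i ∧ dx_j = sum_{i<j, k} (∂g_{ij}/∂x_k) dx_k ∧ dx_i ∧ dx_j.
Expand each term, using dx_k ∧ dx_i ∧ dx_j = sgn(permutation) dx_{(a)} ∧ dx_{(b)} ∧ dx_{(c)} with (a < b < c) sorted:
  d(y*(x + 2*y)) includes (∂/∂y)(y*(x + 2*y)) dy = (x + 4*y) dy, which multiplied by dx ∧ dz gives (-x - 4*y) dx ∧ dy ∧ dz
Collecting like 3-forms: d(omega) = (-x - 4*y) dx ∧ dy ∧ dz.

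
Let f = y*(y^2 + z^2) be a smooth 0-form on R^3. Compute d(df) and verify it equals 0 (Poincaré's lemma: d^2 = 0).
d(df) = 0

Step 1: df = sum_i (∂f/∂x_i) dx_i = (0) dx + (3*y^2 + z^2) dy + (2*y*z) dz.
Step 2: Apply d again. Using the 1-form formula, the coefficient of dx ∧ dy in d(df) is ∂^2 f/∂x ∂y - ∂^2 f/∂y ∂x = (0) - (0) = 0 (equality of mixed partials for smooth f).
Similarly for dx ∧ dz and dy ∧ dz — all coefficients vanish. So d(df) = 0.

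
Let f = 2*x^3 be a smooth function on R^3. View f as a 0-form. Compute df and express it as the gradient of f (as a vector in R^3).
df = (6*x^2) dx + (0) dy + (0) dz; grad f = (6*x^2, 0, 0)

For a 0-form f, d f = (∂f/∂x) dx + (∂f/∂y) dy + (∂f/∂z) dz. The components of the vector representation are exactly the entries of grad f in Cartesian coordinates:
  ∂f/∂x = 6*x^2
  ∂f/∂y = 0
  ∂f/∂z = 0.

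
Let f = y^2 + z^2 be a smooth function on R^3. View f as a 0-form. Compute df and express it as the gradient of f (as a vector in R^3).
df = (0) dx + (2*y) dy + (2*z) dz; grad f = (0, 2*y, 2*z)

For a 0-form f, d f = (∂f/∂x) dx + (∂f/∂y) dy + (∂f/∂z) dz. The components of the vector representation are exactly the entries of grad f in Cartesian coordinates:
  ∂f/∂x = 0
  ∂f/∂y = 2*y
  ∂f/∂z = 2*z.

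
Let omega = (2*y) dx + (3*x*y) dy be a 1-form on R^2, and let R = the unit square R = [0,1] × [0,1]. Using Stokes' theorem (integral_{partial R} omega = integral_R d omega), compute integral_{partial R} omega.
integral_(partial R) omega = -1/2

Stokes: integral_partial_R omega = integral_R d omega with d omega = (∂Q/∂x - ∂P/∂y) dx ∧ dy.
  ∂Q/∂x = 3*y
  ∂P/∂y = 2
  integrand = ∂Q/∂x - ∂P/∂y = 3*y - 2.
Integrating over R: integral_0^1 integral_0^1 (3*y - 2) dx dy = -1/2.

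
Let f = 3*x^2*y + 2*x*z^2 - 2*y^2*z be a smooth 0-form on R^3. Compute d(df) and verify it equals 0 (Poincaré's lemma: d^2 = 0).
d(df) = 0

Step 1: df = sum_i (∂f/∂x_i) dx_i = (6*x*y + 2*z^2) dx + (3*x^2 - 4*y*z) dy + (4*x*z - 2*y^2) dz.
Step 2: Apply d again. Using the 1-form formula, the coefficient of dx ∧ dy in d(df) is ∂^2 f/∂x ∂y - ∂^2 f/∂y ∂x = (6*x) - (6*x) = 0 (equality of mixed partials for smooth f).
Similarly for dx ∧ dz and dy ∧ dz — all coefficients vanish. So d(df) = 0.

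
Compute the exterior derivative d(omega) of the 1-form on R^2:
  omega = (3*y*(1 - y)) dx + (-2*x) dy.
d(omega) = (6*y - 5) dx ∧ dy

For a 1-form omega = sum_i f_i dx_i, the exterior derivative is
  d(omega) = sum_{i < j} (∂f_j/∂x_i - ∂f_i/∂x_j) dx_i ∧ dx_j.
  coefficient of dx ∧ dy: ∂f_2/∂x - ∂f_1/∂y = ∂(-2*x)/∂x - ∂(3*y*(1 - y))/∂y = 6*y - 5
Assembling: d(omega) = (6*y - 5) dx ∧ dy.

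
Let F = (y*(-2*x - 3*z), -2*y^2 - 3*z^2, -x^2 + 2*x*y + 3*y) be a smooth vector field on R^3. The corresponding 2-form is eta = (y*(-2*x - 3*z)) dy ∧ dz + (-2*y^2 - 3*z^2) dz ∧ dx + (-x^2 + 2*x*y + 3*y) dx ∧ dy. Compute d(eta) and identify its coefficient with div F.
d(eta) = (-6*y) dx ∧ dy ∧ dz; div F = -6*y

For a 2-form in R^3 of the form above, applying d gives a 3-form with coefficient ∂P/∂x + ∂Q/∂y + ∂R/∂z:
  ∂P/∂x = -2*y
  ∂Q/∂y = -4*y
  ∂R/∂z = 0
Sum = -6*y, which is exactly div F.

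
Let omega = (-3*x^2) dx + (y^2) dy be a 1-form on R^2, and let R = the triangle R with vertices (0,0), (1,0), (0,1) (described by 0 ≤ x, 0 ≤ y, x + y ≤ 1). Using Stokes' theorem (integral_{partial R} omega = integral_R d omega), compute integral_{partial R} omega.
integral_(partial R) omega = 0

Stokes: integral_partial_R omega = integral_R d omega with d omega = (∂Q/∂x - ∂P/∂y) dx ∧ dy.
  ∂Q/∂x = 0
  ∂P/∂y = 0
  integrand = ∂Q/∂x - ∂P/∂y = 0.
Integrating over R: integral_0^1 integral_0^{1-x} (0) dy dx = 0.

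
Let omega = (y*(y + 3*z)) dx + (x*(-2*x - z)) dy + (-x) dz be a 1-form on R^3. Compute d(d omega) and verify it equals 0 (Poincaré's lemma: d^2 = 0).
d(d omega) = 0

Step 1: d omega = sum_{i<j} (∂f_j/∂x_i - ∂f_i/∂x_j) dx_i ∧ dx_j:
  coeff of dx ∧ dy: -4*x - 2*y - 4*z
  coeff of dx ∧ dz: -3*y - 1
  coeff of dy ∧ dz: x
Step 2: Apply d again to each 2-form coefficient. The only possible 3-form in R^3 is dx ∧ dy ∧ dz, with coefficient
  ∂(coeff of dy∧dz)/∂x - ∂(coeff of dx∧dz)/∂y + ∂(coeff of dx∧dy)/∂z
  = ∂/∂x (x) - ∂/∂y (-3*y - 1) + ∂/∂z (-4*x - 2*y - 4*z).
Each of these terms simplifies to sums of mixed partials that cancel in pairs. The result is 0 (by equality of mixed partials for smooth functions — Schwarz / Clairaut).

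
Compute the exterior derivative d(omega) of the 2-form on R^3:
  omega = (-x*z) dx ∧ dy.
d(omega) = (-x) dx ∧ dy ∧ dz

For a 2-form omega = sum_{i<j} g_{ij} dx_i ∧ dx_j, the exterior derivative is
  d(omega) = sum_{i<j} d(g_{ij}) ∧ dx_i ∧ dx_j = sum_{i<j, k} (∂g_{ij}/∂x_k) dx_k ∧ dx_i ∧ dx_j.
Expand each term, using dx_k ∧ dx_i ∧ dx_j = sgn(permutation) dx_{(a)} ∧ dx_{(b)} ∧ dx_{(c)} with (a < b < c) sorted:
  d(-x*z) includes (∂/∂z)(-x*z) dz = (-x) dz, which multiplied by dx ∧ dy gives (-x) dx ∧ dy ∧ dz
Collecting like 3-forms: d(omega) = (-x) dx ∧ dy ∧ dz.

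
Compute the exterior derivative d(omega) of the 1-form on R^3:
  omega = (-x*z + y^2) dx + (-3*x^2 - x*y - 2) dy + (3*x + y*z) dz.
d(omega) = (-6*x - 3*y) dx ∧ dy + (x + 3) dx ∧ dz + (z) dy ∧ dz

For a 1-form omega = sum_i f_i dx_i, the exterior derivative is
  d(omega) = sum_{i < j} (∂f_j/∂x_i - ∂f_i/∂x_j) dx_i ∧ dx_j.
  coefficient of dx ∧ dy: ∂f_2/∂x - ∂f_1/∂y = ∂(-3*x^2 - x*y - 2)/∂x - ∂(-x*z + y^2)/∂y = -6*x - 3*y
  coefficient of dx ∧ dz: ∂f_3/∂x - ∂f_1/∂z = ∂(3*x + y*z)/∂x - ∂(-x*z + y^2)/∂z = x + 3
  coefficient of dy ∧ dz: ∂f_3/∂y - ∂f_2/∂z = ∂(3*x + y*z)/∂y - ∂(-3*x^2 - x*y - 2)/∂z = z
Assembling: d(omega) = (-6*x - 3*y) dx ∧ dy + (x + 3) dx ∧ dz + (z) dy ∧ dz.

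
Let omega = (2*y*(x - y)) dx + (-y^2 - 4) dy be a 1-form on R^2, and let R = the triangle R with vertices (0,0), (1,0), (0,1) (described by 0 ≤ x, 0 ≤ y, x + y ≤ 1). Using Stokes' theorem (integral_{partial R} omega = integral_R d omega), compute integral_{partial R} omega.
integral_(partial R) omega = 1/3

Stokes: integral_partial_R omega = integral_R d omega with d omega = (∂Q/∂x - ∂P/∂y) dx ∧ dy.
  ∂Q/∂x = 0
  ∂P/∂y = 2*x - 4*y
  integrand = ∂Q/∂x - ∂P/∂y = -2*x + 4*y.
Integrating over R: integral_0^1 integral_0^{1-x} (-2*x + 4*y) dy dx = 1/3.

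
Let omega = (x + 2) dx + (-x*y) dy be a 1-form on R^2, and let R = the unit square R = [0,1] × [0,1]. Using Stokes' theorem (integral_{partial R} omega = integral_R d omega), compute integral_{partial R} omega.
integral_(partial R) omega = -1/2

Stokes: integral_partial_R omega = integral_R d omega with d omega = (∂Q/∂x - ∂P/∂y) dx ∧ dy.
  ∂Q/∂x = -y
  ∂P/∂y = 0
  integrand = ∂Q/∂x - ∂P/∂y = -y.
Integrating over R: integral_0^1 integral_0^1 (-y) dx dy = -1/2.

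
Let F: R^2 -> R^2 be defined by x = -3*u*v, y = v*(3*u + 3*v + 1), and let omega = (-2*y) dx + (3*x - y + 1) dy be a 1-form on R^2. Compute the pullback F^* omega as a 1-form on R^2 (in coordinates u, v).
F^* omega = (3*v*(-6*u*v + 3*v^2 + v + 1)) du + (-18*u^2*v - 63*u*v^2 - 9*u*v + 3*u - 18*v^3 - 9*v^2 + 5*v + 1) dv

Using F^*(f dg) = (f ∘ F) d(g ∘ F), substitute each coordinate x_i by F_i(u, v) in f_i, and replace dx_i by d F_i = (∂F_i/∂u) du + (∂F_i/∂v) dv.
  For the x component: f_1(F) = 2*v*(-3*u - 3*v - 1); d F_1 = (-3*v) du + (-3*u) dv
  For the y component: f_2(F) = -12*u*v - 3*v^2 - v + 1; d F_2 = (3*v) du + (3*u + 6*v + 1) dv
Combining and collecting du, dv coefficients:
  coeff of du: 3*v*(-6*u*v + 3*v^2 + v + 1)
  coeff of dv: -18*u^2*v - 63*u*v^2 - 9*u*v + 3*u - 18*v^3 - 9*v^2 + 5*v + 1
F^* omega = (3*v*(-6*u*v + 3*v^2 + v + 1)) du + (-18*u^2*v - 63*u*v^2 - 9*u*v + 3*u - 18*v^3 - 9*v^2 + 5*v + 1) dv.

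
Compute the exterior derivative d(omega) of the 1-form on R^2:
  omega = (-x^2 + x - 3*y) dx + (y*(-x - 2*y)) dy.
d(omega) = (3 - y) dx ∧ dy

For a 1-form omega = sum_i f_i dx_i, the exterior derivative is
  d(omega) = sum_{i < j} (∂f_j/∂x_i - ∂f_i/∂x_j) dx_i ∧ dx_j.
  coefficient of dx ∧ dy: ∂f_2/∂x - ∂f_1/∂y = ∂(y*(-x - 2*y))/∂x - ∂(-x^2 + x - 3*y)/∂y = 3 - y
Assembling: d(omega) = (3 - y) dx ∧ dy.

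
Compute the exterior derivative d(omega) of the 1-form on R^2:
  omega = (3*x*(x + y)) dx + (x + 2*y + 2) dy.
d(omega) = (1 - 3*x) dx ∧ dy

For a 1-form omega = sum_i f_i dx_i, the exterior derivative is
  d(omega) = sum_{i < j} (∂f_j/∂x_i - ∂f_i/∂x_j) dx_i ∧ dx_j.
  coefficient of dx ∧ dy: ∂f_2/∂x - ∂f_1/∂y = ∂(x + 2*y + 2)/∂x - ∂(3*x*(x + y))/∂y = 1 - 3*x
Assembling: d(omega) = (1 - 3*x) dx ∧ dy.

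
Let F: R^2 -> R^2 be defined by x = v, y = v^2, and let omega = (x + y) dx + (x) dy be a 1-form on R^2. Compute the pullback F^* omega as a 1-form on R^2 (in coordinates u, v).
F^* omega = (v*(3*v + 1)) dv

Using F^*(f dg) = (f ∘ F) d(g ∘ F), substitute each coordinate x_i by F_i(u, v) in f_i, and replace dx_i by d F_i = (∂F_i/∂u) du + (∂F_i/∂v) dv.
  For the x component: f_1(F) = v*(v + 1); d F_1 = (0) du + (1) dv
  For the y component: f_2(F) = v; d F_2 = (0) du + (2*v) dv
Combining and collecting du, dv coefficients:
  coeff of du: 0
  coeff of dv: v*(3*v + 1)
F^* omega = (v*(3*v + 1)) dv.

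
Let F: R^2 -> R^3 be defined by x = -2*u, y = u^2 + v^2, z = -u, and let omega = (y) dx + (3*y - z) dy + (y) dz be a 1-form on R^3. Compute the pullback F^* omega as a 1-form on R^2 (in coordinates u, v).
F^* omega = (6*u^3 - u^2 + 6*u*v^2 - 3*v^2) du + (2*v*(3*u^2 + u + 3*v^2)) dv

Using F^*(f dg) = (f ∘ F) d(g ∘ F), substitute each coordinate x_i by F_i(u, v) in f_i, and replace dx_i by d F_i = (∂F_i/∂u) du + (∂F_i/∂v) dv.
  For the x component: f_1(F) = u^2 + v^2; d F_1 = (-2) du + (0) dv
  For the y component: f_2(F) = 3*u^2 + u + 3*v^2; d F_2 = (2*u) du + (2*v) dv
  For the z component: f_3(F) = u^2 + v^2; d F_3 = (-1) du + (0) dv
Combining and collecting du, dv coefficients:
  coeff of du: 6*u^3 - u^2 + 6*u*v^2 - 3*v^2
  coeff of dv: 2*v*(3*u^2 + u + 3*v^2)
F^* omega = (6*u^3 - u^2 + 6*u*v^2 - 3*v^2) du + (2*v*(3*u^2 + u + 3*v^2)) dv.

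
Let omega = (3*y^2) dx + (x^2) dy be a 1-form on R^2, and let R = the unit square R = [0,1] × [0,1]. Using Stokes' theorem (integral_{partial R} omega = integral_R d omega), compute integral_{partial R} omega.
integral_(partial R) omega = -2

Stokes: integral_partial_R omega = integral_R d omega with d omega = (∂Q/∂x - ∂P/∂y) dx ∧ dy.
  ∂Q/∂x = 2*x
  ∂P/∂y = 6*y
  integrand = ∂Q/∂x - ∂P/∂y = 2*x - 6*y.
Integrating over R: integral_0^1 integral_0^1 (2*x - 6*y) dx dy = -2.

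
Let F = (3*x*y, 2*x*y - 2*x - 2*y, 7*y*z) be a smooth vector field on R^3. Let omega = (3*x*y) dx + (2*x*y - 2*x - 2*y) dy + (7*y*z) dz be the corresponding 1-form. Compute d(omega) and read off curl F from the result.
d(omega) = (7*z) dy ∧ dz + (0) dz ∧ dx + (-3*x + 2*y - 2) dx ∧ dy; curl F = (7*z, 0, -3*x + 2*y - 2)

d omega = sum_{i<j} (∂f_j/∂x_i - ∂f_i/∂x_j) dx_i ∧ dx_j. Under the identification (dy ∧ dz, dz ∧ dx, dx ∧ dy) ↔ (e_x, e_y, e_z), the coefficients are exactly the components of curl F. Compute:
  ∂R/∂y - ∂Q/∂z = (7*z) - (0) = 7*z
  ∂P/∂z - ∂R/∂x = (0) - (0) = 0
  ∂Q/∂x - ∂P/∂y = (2*y - 2) - (3*x) = -3*x + 2*y - 2.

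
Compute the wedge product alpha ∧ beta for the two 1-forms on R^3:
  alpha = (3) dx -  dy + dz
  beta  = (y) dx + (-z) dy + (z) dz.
alpha ∧ beta = (y - 3*z) dx ∧ dy + (-y + 3*z) dx ∧ dz

Distribute the wedge, using dx_i ∧ dx_j = -dx_j ∧ dx_i and dx_i ∧ dx_i = 0. For each pair (i, j) with i < j, the coefficient of dx_i ∧ dx_j in alpha ∧ beta is (alpha_i * beta_j - alpha_j * beta_i). Collecting: alpha ∧ beta = (y - 3*z) dx ∧ dy + (-y + 3*z) dx ∧ dz.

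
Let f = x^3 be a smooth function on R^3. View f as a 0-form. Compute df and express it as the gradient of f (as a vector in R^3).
df = (3*x^2) dx + (0) dy + (0) dz; grad f = (3*x^2, 0, 0)

For a 0-form f, d f = (∂f/∂x) dx + (∂f/∂y) dy + (∂f/∂z) dz. The components of the vector representation are exactly the entries of grad f in Cartesian coordinates:
  ∂f/∂x = 3*x^2
  ∂f/∂y = 0
  ∂f/∂z = 0.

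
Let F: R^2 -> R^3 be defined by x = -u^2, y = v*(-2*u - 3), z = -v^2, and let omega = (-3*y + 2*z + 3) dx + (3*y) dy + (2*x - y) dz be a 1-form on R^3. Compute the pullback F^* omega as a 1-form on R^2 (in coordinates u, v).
F^* omega = (-12*u^2*v + 16*u*v^2 - 18*u*v - 6*u + 18*v^2) du + (v*(16*u^2 - 4*u*v + 36*u - 6*v + 27)) dv

Using F^*(f dg) = (f ∘ F) d(g ∘ F), substitute each coordinate x_i by F_i(u, v) in f_i, and replace dx_i by d F_i = (∂F_i/∂u) du + (∂F_i/∂v) dv.
  For the x component: f_1(F) = 6*u*v - 2*v^2 + 9*v + 3; d F_1 = (-2*u) du + (0) dv
  For the y component: f_2(F) = 3*v*(-2*u - 3); d F_2 = (-2*v) du + (-2*u - 3) dv
  For the z component: f_3(F) = -2*u^2 + 2*u*v + 3*v; d F_3 = (0) du + (-2*v) dv
Combining and collecting du, dv coefficients:
  coeff of du: -12*u^2*v + 16*u*v^2 - 18*u*v - 6*u + 18*v^2
  coeff of dv: v*(16*u^2 - 4*u*v + 36*u - 6*v + 27)
F^* omega = (-12*u^2*v + 16*u*v^2 - 18*u*v - 6*u + 18*v^2) du + (v*(16*u^2 - 4*u*v + 36*u - 6*v + 27)) dv.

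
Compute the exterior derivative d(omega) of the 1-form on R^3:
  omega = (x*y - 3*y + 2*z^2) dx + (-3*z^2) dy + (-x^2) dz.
d(omega) = (3 - x) dx ∧ dy + (-2*x - 4*z) dx ∧ dz + (6*z) dy ∧ dz

For a 1-form omega = sum_i f_i dx_i, the exterior derivative is
  d(omega) = sum_{i < j} (∂f_j/∂x_i - ∂f_i/∂x_j) dx_i ∧ dx_j.
  coefficient of dx ∧ dy: ∂f_2/∂x - ∂f_1/∂y = ∂(-3*z^2)/∂x - ∂(x*y - 3*y + 2*z^2)/∂y = 3 - x
  coefficient of dx ∧ dz: ∂f_3/∂x - ∂f_1/∂z = ∂(-x^2)/∂x - ∂(x*y - 3*y + 2*z^2)/∂z = -2*x - 4*z
  coefficient of dy ∧ dz: ∂f_3/∂y - ∂f_2/∂z = ∂(-x^2)/∂y - ∂(-3*z^2)/∂z = 6*z
Assembling: d(omega) = (3 - x) dx ∧ dy + (-2*x - 4*z) dx ∧ dz + (6*z) dy ∧ dz.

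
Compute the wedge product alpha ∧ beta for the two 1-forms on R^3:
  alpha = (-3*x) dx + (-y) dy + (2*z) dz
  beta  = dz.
alpha ∧ beta = (-3*x) dx ∧ dz + (-y) dy ∧ dz

Distribute the wedge, using dx_i ∧ dx_j = -dx_j ∧ dx_i and dx_i ∧ dx_i = 0. For each pair (i, j) with i < j, the coefficient of dx_i ∧ dx_j in alpha ∧ beta is (alpha_i * beta_j - alpha_j * beta_i). Collecting: alpha ∧ beta = (-3*x) dx ∧ dz + (-y) dy ∧ dz.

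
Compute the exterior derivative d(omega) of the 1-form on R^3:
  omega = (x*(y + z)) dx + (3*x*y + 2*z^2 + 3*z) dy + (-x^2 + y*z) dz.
d(omega) = (-x + 3*y) dx ∧ dy + (-3*x) dx ∧ dz + (-3*z - 3) dy ∧ dz

For a 1-form omega = sum_i f_i dx_i, the exterior derivative is
  d(omega) = sum_{i < j} (∂f_j/∂x_i - ∂f_i/∂x_j) dx_i ∧ dx_j.
  coefficient of dx ∧ dy: ∂f_2/∂x - ∂f_1/∂y = ∂(3*x*y + 2*z^2 + 3*z)/∂x - ∂(x*(y + z))/∂y = -x + 3*y
  coefficient of dx ∧ dz: ∂f_3/∂x - ∂f_1/∂z = ∂(-x^2 + y*z)/∂x - ∂(x*(y + z))/∂z = -3*x
  coefficient of dy ∧ dz: ∂f_3/∂y - ∂f_2/∂z = ∂(-x^2 + y*z)/∂y - ∂(3*x*y + 2*z^2 + 3*z)/∂z = -3*z - 3
Assembling: d(omega) = (-x + 3*y) dx ∧ dy + (-3*x) dx ∧ dz + (-3*z - 3) dy ∧ dz.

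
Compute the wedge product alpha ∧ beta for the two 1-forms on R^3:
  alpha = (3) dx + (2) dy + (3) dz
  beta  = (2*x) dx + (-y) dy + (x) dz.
alpha ∧ beta = (-4*x - 3*y) dx ∧ dy + (-3*x) dx ∧ dz + (2*x + 3*y) dy ∧ dz

Distribute the wedge, using dx_i ∧ dx_j = -dx_j ∧ dx_i and dx_i ∧ dx_i = 0. For each pair (i, j) with i < j, the coefficient of dx_i ∧ dx_j in alpha ∧ beta is (alpha_i * beta_j - alpha_j * beta_i). Collecting: alpha ∧ beta = (-4*x - 3*y) dx ∧ dy + (-3*x) dx ∧ dz + (2*x + 3*y) dy ∧ dz.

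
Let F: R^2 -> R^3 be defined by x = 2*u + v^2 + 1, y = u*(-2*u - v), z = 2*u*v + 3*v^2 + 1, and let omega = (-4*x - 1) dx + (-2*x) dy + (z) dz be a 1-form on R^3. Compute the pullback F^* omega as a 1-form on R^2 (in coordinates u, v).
F^* omega = (16*u^2 + 12*u*v^2 + 4*u*v - 8*u + 8*v^3 - 8*v^2 + 4*v - 10) du + (4*u^2*v + 4*u^2 + 20*u*v^2 - 16*u*v + 4*u + 10*v^3 - 4*v) dv

Using F^*(f dg) = (f ∘ F) d(g ∘ F), substitute each coordinate x_i by F_i(u, v) in f_i, and replace dx_i by d F_i = (∂F_i/∂u) du + (∂F_i/∂v) dv.
  For the x component: f_1(F) = -8*u - 4*v^2 - 5; d F_1 = (2) du + (2*v) dv
  For the y component: f_2(F) = -4*u - 2*v^2 - 2; d F_2 = (-4*u - v) du + (-u) dv
  For the z component: f_3(F) = 2*u*v + 3*v^2 + 1; d F_3 = (2*v) du + (2*u + 6*v) dv
Combining and collecting du, dv coefficients:
  coeff of du: 16*u^2 + 12*u*v^2 + 4*u*v - 8*u + 8*v^3 - 8*v^2 + 4*v - 10
  coeff of dv: 4*u^2*v + 4*u^2 + 20*u*v^2 - 16*u*v + 4*u + 10*v^3 - 4*v
F^* omega = (16*u^2 + 12*u*v^2 + 4*u*v - 8*u + 8*v^3 - 8*v^2 + 4*v - 10) du + (4*u^2*v + 4*u^2 + 20*u*v^2 - 16*u*v + 4*u + 10*v^3 - 4*v) dv.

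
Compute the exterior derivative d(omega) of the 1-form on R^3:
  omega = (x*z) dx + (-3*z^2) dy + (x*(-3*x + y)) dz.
d(omega) = (-7*x + y) dx ∧ dz + (x + 6*z) dy ∧ dz

For a 1-form omega = sum_i f_i dx_i, the exterior derivative is
  d(omega) = sum_{i < j} (∂f_j/∂x_i - ∂f_i/∂x_j) dx_i ∧ dx_j.
  coefficient of dx ∧ dz: ∂f_3/∂x - ∂f_1/∂z = ∂(x*(-3*x + y))/∂x - ∂(x*z)/∂z = -7*x + y
  coefficient of dy ∧ dz: ∂f_3/∂y - ∂f_2/∂z = ∂(x*(-3*x + y))/∂y - ∂(-3*z^2)/∂z = x + 6*z
Assembling: d(omega) = (-7*x + y) dx ∧ dz + (x + 6*z) dy ∧ dz.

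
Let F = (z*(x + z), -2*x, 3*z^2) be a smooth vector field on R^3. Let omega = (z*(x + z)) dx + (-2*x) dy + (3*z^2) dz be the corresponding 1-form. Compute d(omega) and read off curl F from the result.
d(omega) = (0) dy ∧ dz + (x + 2*z) dz ∧ dx + (-2) dx ∧ dy; curl F = (0, x + 2*z, -2)

d omega = sum_{i<j} (∂f_j/∂x_i - ∂f_i/∂x_j) dx_i ∧ dx_j. Under the identification (dy ∧ dz, dz ∧ dx, dx ∧ dy) ↔ (e_x, e_y, e_z), the coefficients are exactly the components of curl F. Compute:
  ∂R/∂y - ∂Q/∂z = (0) - (0) = 0
  ∂P/∂z - ∂R/∂x = (x + 2*z) - (0) = x + 2*z
  ∂Q/∂x - ∂P/∂y = (-2) - (0) = -2.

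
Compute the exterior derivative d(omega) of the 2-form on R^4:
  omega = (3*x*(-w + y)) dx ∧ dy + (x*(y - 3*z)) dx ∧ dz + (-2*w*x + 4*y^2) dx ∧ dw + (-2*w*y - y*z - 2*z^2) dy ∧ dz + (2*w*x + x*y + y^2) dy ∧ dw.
d(omega) = (2*w - 3*x - 7*y) dx ∧ dy ∧ dw + (-x) dx ∧ dy ∧ dz + (-2*y) dy ∧ dz ∧ dw

For a 2-form omega = sum_{i<j} g_{ij} dx_i ∧ dx_j, the exterior derivative is
  d(omega) = sum_{i<j} d(g_{ij}) ∧ dx_i ∧ dx_j = sum_{i<j, k} (∂g_{ij}/∂x_k) dx_k ∧ dx_i ∧ dx_j.
Expand each term, using dx_k ∧ dx_i ∧ dx_j = sgn(permutation) dx_{(a)} ∧ dx_{(b)} ∧ dx_{(c)} with (a < b < c) sorted:
  d(3*x*(-w + y)) includes (∂/∂w)(3*x*(-w + y)) dw = (-3*x) dw, which multiplied by dx ∧ dy gives (-3*x) dx ∧ dy ∧ dw
  d(x*(y - 3*z)) includes (∂/∂y)(x*(y - 3*z)) dy = (x) dy, which multiplied by dx ∧ dz gives (-x) dx ∧ dy ∧ dz
  d(-2*w*x + 4*y^2) includes (∂/∂y)(-2*w*x + 4*y^2) dy = (8*y) dy, which multiplied by dx ∧ dw gives (-8*y) dx ∧ dy ∧ dw
  d(-2*w*y - y*z - 2*z^2) includes (∂/∂w)(-2*w*y - y*z - 2*z^2) dw = (-2*y) dw, which multiplied by dy ∧ dz gives (-2*y) dy ∧ dz ∧ dw
  d(2*w*x + x*y + y^2) includes (∂/∂x)(2*w*x + x*y + y^2) dx = (2*w + y) dx, which multiplied by dy ∧ dw gives (2*w + y) dx ∧ dy ∧ dw
Collecting like 3-forms: d(omega) = (2*w - 3*x - 7*y) dx ∧ dy ∧ dw + (-x) dx ∧ dy ∧ dz + (-2*y) dy ∧ dz ∧ dw.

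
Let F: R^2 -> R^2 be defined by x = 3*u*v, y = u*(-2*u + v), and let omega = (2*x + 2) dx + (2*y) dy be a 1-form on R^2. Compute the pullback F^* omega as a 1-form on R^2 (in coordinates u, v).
F^* omega = (16*u^3 - 12*u^2*v + 20*u*v^2 + 6*v) du + (2*u*(-2*u^2 + 10*u*v + 3)) dv

Using F^*(f dg) = (f ∘ F) d(g ∘ F), substitute each coordinate x_i by F_i(u, v) in f_i, and replace dx_i by d F_i = (∂F_i/∂u) du + (∂F_i/∂v) dv.
  For the x component: f_1(F) = 6*u*v + 2; d F_1 = (3*v) du + (3*u) dv
  For the y component: f_2(F) = 2*u*(-2*u + v); d F_2 = (-4*u + v) du + (u) dv
Combining and collecting du, dv coefficients:
  coeff of du: 16*u^3 - 12*u^2*v + 20*u*v^2 + 6*v
  coeff of dv: 2*u*(-2*u^2 + 10*u*v + 3)
F^* omega = (16*u^3 - 12*u^2*v + 20*u*v^2 + 6*v) du + (2*u*(-2*u^2 + 10*u*v + 3)) dv.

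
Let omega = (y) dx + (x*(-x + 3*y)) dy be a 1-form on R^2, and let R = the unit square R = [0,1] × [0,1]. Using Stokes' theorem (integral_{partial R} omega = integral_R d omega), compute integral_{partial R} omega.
integral_(partial R) omega = -1/2

Stokes: integral_partial_R omega = integral_R d omega with d omega = (∂Q/∂x - ∂P/∂y) dx ∧ dy.
  ∂Q/∂x = -2*x + 3*y
  ∂P/∂y = 1
  integrand = ∂Q/∂x - ∂P/∂y = -2*x + 3*y - 1.
Integrating over R: integral_0^1 integral_0^1 (-2*x + 3*y - 1) dx dy = -1/2.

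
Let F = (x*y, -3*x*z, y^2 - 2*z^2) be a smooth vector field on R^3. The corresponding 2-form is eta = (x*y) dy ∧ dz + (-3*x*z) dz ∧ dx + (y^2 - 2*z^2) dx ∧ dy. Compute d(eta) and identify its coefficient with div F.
d(eta) = (y - 4*z) dx ∧ dy ∧ dz; div F = y - 4*z

For a 2-form in R^3 of the form above, applying d gives a 3-form with coefficient ∂P/∂x + ∂Q/∂y + ∂R/∂z:
  ∂P/∂x = y
  ∂Q/∂y = 0
  ∂R/∂z = -4*z
Sum = y - 4*z, which is exactly div F.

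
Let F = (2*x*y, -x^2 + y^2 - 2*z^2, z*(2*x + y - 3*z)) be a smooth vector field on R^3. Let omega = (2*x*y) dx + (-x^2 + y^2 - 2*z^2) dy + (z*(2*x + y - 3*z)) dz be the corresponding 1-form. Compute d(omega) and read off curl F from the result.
d(omega) = (5*z) dy ∧ dz + (-2*z) dz ∧ dx + (-4*x) dx ∧ dy; curl F = (5*z, -2*z, -4*x)

d omega = sum_{i<j} (∂f_j/∂x_i - ∂f_i/∂x_j) dx_i ∧ dx_j. Under the identification (dy ∧ dz, dz ∧ dx, dx ∧ dy) ↔ (e_x, e_y, e_z), the coefficients are exactly the components of curl F. Compute:
  ∂R/∂y - ∂Q/∂z = (z) - (-4*z) = 5*z
  ∂P/∂z - ∂R/∂x = (0) - (2*z) = -2*z
  ∂Q/∂x - ∂P/∂y = (-2*x) - (2*x) = -4*x.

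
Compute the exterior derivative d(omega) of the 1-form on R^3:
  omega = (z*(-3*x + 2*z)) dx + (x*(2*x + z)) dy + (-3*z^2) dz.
d(omega) = (4*x + z) dx ∧ dy + (3*x - 4*z) dx ∧ dz + (-x) dy ∧ dz

For a 1-form omega = sum_i f_i dx_i, the exterior derivative is
  d(omega) = sum_{i < j} (∂f_j/∂x_i - ∂f_i/∂x_j) dx_i ∧ dx_j.
  coefficient of dx ∧ dy: ∂f_2/∂x - ∂f_1/∂y = ∂(x*(2*x + z))/∂x - ∂(z*(-3*x + 2*z))/∂y = 4*x + z
  coefficient of dx ∧ dz: ∂f_3/∂x - ∂f_1/∂z = ∂(-3*z^2)/∂x - ∂(z*(-3*x + 2*z))/∂z = 3*x - 4*z
  coefficient of dy ∧ dz: ∂f_3/∂y - ∂f_2/∂z = ∂(-3*z^2)/∂y - ∂(x*(2*x + z))/∂z = -x
Assembling: d(omega) = (4*x + z) dx ∧ dy + (3*x - 4*z) dx ∧ dz + (-x) dy ∧ dz.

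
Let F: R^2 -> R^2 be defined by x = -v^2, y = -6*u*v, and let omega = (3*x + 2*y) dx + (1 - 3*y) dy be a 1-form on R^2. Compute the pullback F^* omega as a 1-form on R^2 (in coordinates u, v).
F^* omega = (6*v*(-18*u*v - 1)) du + (-108*u^2*v + 24*u*v^2 - 6*u + 6*v^3) dv

Using F^*(f dg) = (f ∘ F) d(g ∘ F), substitute each coordinate x_i by F_i(u, v) in f_i, and replace dx_i by d F_i = (∂F_i/∂u) du + (∂F_i/∂v) dv.
  For the x component: f_1(F) = 3*v*(-4*u - v); d F_1 = (0) du + (-2*v) dv
  For the y component: f_2(F) = 18*u*v + 1; d F_2 = (-6*v) du + (-6*u) dv
Combining and collecting du, dv coefficients:
  coeff of du: 6*v*(-18*u*v - 1)
  coeff of dv: -108*u^2*v + 24*u*v^2 - 6*u + 6*v^3
F^* omega = (6*v*(-18*u*v - 1)) du + (-108*u^2*v + 24*u*v^2 - 6*u + 6*v^3) dv.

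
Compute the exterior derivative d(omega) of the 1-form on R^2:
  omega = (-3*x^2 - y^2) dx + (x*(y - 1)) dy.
d(omega) = (3*y - 1) dx ∧ dy

For a 1-form omega = sum_i f_i dx_i, the exterior derivative is
  d(omega) = sum_{i < j} (∂f_j/∂x_i - ∂f_i/∂x_j) dx_i ∧ dx_j.
  coefficient of dx ∧ dy: ∂f_2/∂x - ∂f_1/∂y = ∂(x*(y - 1))/∂x - ∂(-3*x^2 - y^2)/∂y = 3*y - 1
Assembling: d(omega) = (3*y - 1) dx ∧ dy.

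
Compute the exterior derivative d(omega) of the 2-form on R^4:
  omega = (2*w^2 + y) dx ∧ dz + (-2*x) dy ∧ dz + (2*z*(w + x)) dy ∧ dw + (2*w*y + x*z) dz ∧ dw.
d(omega) = (-3) dx ∧ dy ∧ dz + (4*w + z) dx ∧ dz ∧ dw + (2*z) dx ∧ dy ∧ dw + (-2*x) dy ∧ dz ∧ dw

For a 2-form omega = sum_{i<j} g_{ij} dx_i ∧ dx_j, the exterior derivative is
  d(omega) = sum_{i<j} d(g_{ij}) ∧ dx_i ∧ dx_j = sum_{i<j, k} (∂g_{ij}/∂x_k) dx_k ∧ dx_i ∧ dx_j.
Expand each term, using dx_k ∧ dx_i ∧ dx_j = sgn(permutation) dx_{(a)} ∧ dx_{(b)} ∧ dx_{(c)} with (a < b < c) sorted:
  d(2*w^2 + y) includes (∂/∂y)(2*w^2 + y) dy = (1) dy, which multiplied by dx ∧ dz gives (-1) dx ∧ dy ∧ dz
  d(2*w^2 + y) includes (∂/∂w)(2*w^2 + y) dw = (4*w) dw, which multiplied by dx ∧ dz gives (4*w) dx ∧ dz ∧ dw
  d(-2*x) includes (∂/∂x)(-2*x) dx = (-2) dx, which multiplied by dy ∧ dz gives (-2) dx ∧ dy ∧ dz
  d(2*z*(w + x)) includes (∂/∂x)(2*z*(w + x)) dx = (2*z) dx, which multiplied by dy ∧ dw gives (2*z) dx ∧ dy ∧ dw
  d(2*z*(w + x)) includes (∂/∂z)(2*z*(w + x)) dz = (2*w + 2*x) dz, which multiplied by dy ∧ dw gives (-2*w - 2*x) dy ∧ dz ∧ dw
  d(2*w*y + x*z) includes (∂/∂x)(2*w*y + x*z) dx = (z) dx, which multiplied by dz ∧ dw gives (z) dx ∧ dz ∧ dw
  d(2*w*y + x*z) includes (∂/∂y)(2*w*y + x*z) dy = (2*w) dy, which multiplied by dz ∧ dw gives (2*w) dy ∧ dz ∧ dw
Collecting like 3-forms: d(omega) = (-3) dx ∧ dy ∧ dz + (4*w + z) dx ∧ dz ∧ dw + (2*z) dx ∧ dy ∧ dw + (-2*x) dy ∧ dz ∧ dw.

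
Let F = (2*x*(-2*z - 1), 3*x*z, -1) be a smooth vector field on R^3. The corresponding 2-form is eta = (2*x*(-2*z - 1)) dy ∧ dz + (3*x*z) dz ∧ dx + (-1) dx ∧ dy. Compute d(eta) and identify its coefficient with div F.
d(eta) = (-4*z - 2) dx ∧ dy ∧ dz; div F = -4*z - 2

For a 2-form in R^3 of the form above, applying d gives a 3-form with coefficient ∂P/∂x + ∂Q/∂y + ∂R/∂z:
  ∂P/∂x = -4*z - 2
  ∂Q/∂y = 0
  ∂R/∂z = 0
Sum = -4*z - 2, which is exactly div F.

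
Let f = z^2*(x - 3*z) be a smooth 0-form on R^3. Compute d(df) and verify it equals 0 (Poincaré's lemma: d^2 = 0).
d(df) = 0

Step 1: df = sum_i (∂f/∂x_i) dx_i = (z^2) dx + (0) dy + (z*(2*x - 9*z)) dz.
Step 2: Apply d again. Using the 1-form formula, the coefficient of dx ∧ dy in d(df) is ∂^2 f/∂x ∂y - ∂^2 f/∂y ∂x = (0) - (0) = 0 (equality of mixed partials for smooth f).
Similarly for dx ∧ dz and dy ∧ dz — all coefficients vanish. So d(df) = 0.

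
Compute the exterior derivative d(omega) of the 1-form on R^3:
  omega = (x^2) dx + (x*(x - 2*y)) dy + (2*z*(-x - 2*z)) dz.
d(omega) = (2*x - 2*y) dx ∧ dy + (-2*z) dx ∧ dz

For a 1-form omega = sum_i f_i dx_i, the exterior derivative is
  d(omega) = sum_{i < j} (∂f_j/∂x_i - ∂f_i/∂x_j) dx_i ∧ dx_j.
  coefficient of dx ∧ dy: ∂f_2/∂x - ∂f_1/∂y = ∂(x*(x - 2*y))/∂x - ∂(x^2)/∂y = 2*x - 2*y
  coefficient of dx ∧ dz: ∂f_3/∂x - ∂f_1/∂z = ∂(2*z*(-x - 2*z))/∂x - ∂(x^2)/∂z = -2*z
Assembling: d(omega) = (2*x - 2*y) dx ∧ dy + (-2*z) dx ∧ dz.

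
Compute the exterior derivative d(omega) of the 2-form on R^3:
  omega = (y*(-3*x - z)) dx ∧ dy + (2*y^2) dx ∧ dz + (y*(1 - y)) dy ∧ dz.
d(omega) = (-5*y) dx ∧ dy ∧ dz

For a 2-form omega = sum_{i<j} g_{ij} dx_i ∧ dx_j, the exterior derivative is
  d(omega) = sum_{i<j} d(g_{ij}) ∧ dx_i ∧ dx_j = sum_{i<j, k} (∂g_{ij}/∂x_k) dx_k ∧ dx_i ∧ dx_j.
Expand each term, using dx_k ∧ dx_i ∧ dx_j = sgn(permutation) dx_{(a)} ∧ dx_{(b)} ∧ dx_{(c)} with (a < b < c) sorted:
  d(y*(-3*x - z)) includes (∂/∂z)(y*(-3*x - z)) dz = (-y) dz, which multiplied by dx ∧ dy gives (-y) dx ∧ dy ∧ dz
  d(2*y^2) includes (∂/∂y)(2*y^2) dy = (4*y) dy, which multiplied by dx ∧ dz gives (-4*y) dx ∧ dy ∧ dz
Collecting like 3-forms: d(omega) = (-5*y) dx ∧ dy ∧ dz.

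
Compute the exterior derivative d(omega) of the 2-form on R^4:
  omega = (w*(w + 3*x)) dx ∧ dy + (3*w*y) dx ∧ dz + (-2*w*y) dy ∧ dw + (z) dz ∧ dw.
d(omega) = (2*w + 3*x) dx ∧ dy ∧ dw + (-3*w) dx ∧ dy ∧ dz + (3*y) dx ∧ dz ∧ dw

For a 2-form omega = sum_{i<j} g_{ij} dx_i ∧ dx_j, the exterior derivative is
  d(omega) = sum_{i<j} d(g_{ij}) ∧ dx_i ∧ dx_j = sum_{i<j, k} (∂g_{ij}/∂x_k) dx_k ∧ dx_i ∧ dx_j.
Expand each term, using dx_k ∧ dx_i ∧ dx_j = sgn(permutation) dx_{(a)} ∧ dx_{(b)} ∧ dx_{(c)} with (a < b < c) sorted:
  d(w*(w + 3*x)) includes (∂/∂w)(w*(w + 3*x)) dw = (2*w + 3*x) dw, which multiplied by dx ∧ dy gives (2*w + 3*x) dx ∧ dy ∧ dw
  d(3*w*y) includes (∂/∂y)(3*w*y) dy = (3*w) dy, which multiplied by dx ∧ dz gives (-3*w) dx ∧ dy ∧ dz
  d(3*w*y) includes (∂/∂w)(3*w*y) dw = (3*y) dw, which multiplied by dx ∧ dz gives (3*y) dx ∧ dz ∧ dw
Collecting like 3-forms: d(omega) = (2*w + 3*x) dx ∧ dy ∧ dw + (-3*w) dx ∧ dy ∧ dz + (3*y) dx ∧ dz ∧ dw.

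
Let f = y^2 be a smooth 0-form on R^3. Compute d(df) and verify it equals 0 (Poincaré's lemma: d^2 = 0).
d(df) = 0

Step 1: df = sum_i (∂f/∂x_i) dx_i = (0) dx + (2*y) dy + (0) dz.
Step 2: Apply d again. Using the 1-form formula, the coefficient of dx ∧ dy in d(df) is ∂^2 f/∂x ∂y - ∂^2 f/∂y ∂x = (0) - (0) = 0 (equality of mixed partials for smooth f).
Similarly for dx ∧ dz and dy ∧ dz — all coefficients vanish. So d(df) = 0.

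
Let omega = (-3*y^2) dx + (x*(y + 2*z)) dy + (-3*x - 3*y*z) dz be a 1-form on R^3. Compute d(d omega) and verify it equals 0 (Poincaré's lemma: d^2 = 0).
d(d omega) = 0

Step 1: d omega = sum_{i<j} (∂f_j/∂x_i - ∂f_i/∂x_j) dx_i ∧ dx_j:
  coeff of dx ∧ dy: 7*y + 2*z
  coeff of dx ∧ dz: -3
  coeff of dy ∧ dz: -2*x - 3*z
Step 2: Apply d again to each 2-form coefficient. The only possible 3-form in R^3 is dx ∧ dy ∧ dz, with coefficient
  ∂(coeff of dy∧dz)/∂x - ∂(coeff of dx∧dz)/∂y + ∂(coeff of dx∧dy)/∂z
  = ∂/∂x (-2*x - 3*z) - ∂/∂y (-3) + ∂/∂z (7*y + 2*z).
Each of these terms simplifies to sums of mixed partials that cancel in pairs. The result is 0 (by equality of mixed partials for smooth functions — Schwarz / Clairaut).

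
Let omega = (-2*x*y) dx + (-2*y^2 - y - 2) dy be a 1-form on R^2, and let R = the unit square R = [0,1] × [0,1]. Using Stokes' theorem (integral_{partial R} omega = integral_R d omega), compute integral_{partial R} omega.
integral_(partial R) omega = 1

Stokes: integral_partial_R omega = integral_R d omega with d omega = (∂Q/∂x - ∂P/∂y) dx ∧ dy.
  ∂Q/∂x = 0
  ∂P/∂y = -2*x
  integrand = ∂Q/∂x - ∂P/∂y = 2*x.
Integrating over R: integral_0^1 integral_0^1 (2*x) dx dy = 1.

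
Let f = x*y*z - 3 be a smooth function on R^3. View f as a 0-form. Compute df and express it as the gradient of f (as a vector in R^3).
df = (y*z) dx + (x*z) dy + (x*y) dz; grad f = (y*z, x*z, x*y)

For a 0-form f, d f = (∂f/∂x) dx + (∂f/∂y) dy + (∂f/∂z) dz. The components of the vector representation are exactly the entries of grad f in Cartesian coordinates:
  ∂f/∂x = y*z
  ∂f/∂y = x*z
  ∂f/∂z = x*y.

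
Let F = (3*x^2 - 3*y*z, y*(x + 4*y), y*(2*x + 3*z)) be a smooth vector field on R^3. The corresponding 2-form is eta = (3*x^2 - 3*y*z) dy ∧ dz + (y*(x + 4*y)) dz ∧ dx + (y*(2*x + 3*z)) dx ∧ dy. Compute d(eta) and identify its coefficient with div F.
d(eta) = (7*x + 11*y) dx ∧ dy ∧ dz; div F = 7*x + 11*y

For a 2-form in R^3 of the form above, applying d gives a 3-form with coefficient ∂P/∂x + ∂Q/∂y + ∂R/∂z:
  ∂P/∂x = 6*x
  ∂Q/∂y = x + 8*y
  ∂R/∂z = 3*y
Sum = 7*x + 11*y, which is exactly div F.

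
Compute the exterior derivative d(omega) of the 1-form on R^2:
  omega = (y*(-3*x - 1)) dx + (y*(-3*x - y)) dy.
d(omega) = (3*x - 3*y + 1) dx ∧ dy

For a 1-form omega = sum_i f_i dx_i, the exterior derivative is
  d(omega) = sum_{i < j} (∂f_j/∂x_i - ∂f_i/∂x_j) dx_i ∧ dx_j.
  coefficient of dx ∧ dy: ∂f_2/∂x - ∂f_1/∂y = ∂(y*(-3*x - y))/∂x - ∂(y*(-3*x - 1))/∂y = 3*x - 3*y + 1
Assembling: d(omega) = (3*x - 3*y + 1) dx ∧ dy.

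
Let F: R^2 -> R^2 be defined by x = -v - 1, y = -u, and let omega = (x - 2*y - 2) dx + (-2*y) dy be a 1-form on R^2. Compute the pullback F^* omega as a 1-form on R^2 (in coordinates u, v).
F^* omega = (-2*u) du + (-2*u + v + 3) dv

Using F^*(f dg) = (f ∘ F) d(g ∘ F), substitute each coordinate x_i by F_i(u, v) in f_i, and replace dx_i by d F_i = (∂F_i/∂u) du + (∂F_i/∂v) dv.
  For the x component: f_1(F) = 2*u - v - 3; d F_1 = (0) du + (-1) dv
  For the y component: f_2(F) = 2*u; d F_2 = (-1) du + (0) dv
Combining and collecting du, dv coefficients:
  coeff of du: -2*u
  coeff of dv: -2*u + v + 3
F^* omega = (-2*u) du + (-2*u + v + 3) dv.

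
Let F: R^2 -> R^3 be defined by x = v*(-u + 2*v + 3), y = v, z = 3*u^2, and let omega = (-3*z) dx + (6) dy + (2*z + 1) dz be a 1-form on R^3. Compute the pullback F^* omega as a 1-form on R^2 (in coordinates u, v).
F^* omega = (3*u*(12*u^2 + 3*u*v + 2)) du + (9*u^3 - 36*u^2*v - 27*u^2 + 6) dv

Using F^*(f dg) = (f ∘ F) d(g ∘ F), substitute each coordinate x_i by F_i(u, v) in f_i, and replace dx_i by d F_i = (∂F_i/∂u) du + (∂F_i/∂v) dv.
  For the x component: f_1(F) = -9*u^2; d F_1 = (-v) du + (-u + 4*v + 3) dv
  For the y component: f_2(F) = 6; d F_2 = (0) du + (1) dv
  For the z component: f_3(F) = 6*u^2 + 1; d F_3 = (6*u) du + (0) dv
Combining and collecting du, dv coefficients:
  coeff of du: 3*u*(12*u^2 + 3*u*v + 2)
  coeff of dv: 9*u^3 - 36*u^2*v - 27*u^2 + 6
F^* omega = (3*u*(12*u^2 + 3*u*v + 2)) du + (9*u^3 - 36*u^2*v - 27*u^2 + 6) dv.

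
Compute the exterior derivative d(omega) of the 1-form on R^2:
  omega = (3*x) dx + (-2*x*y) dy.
d(omega) = (-2*y) dx ∧ dy

For a 1-form omega = sum_i f_i dx_i, the exterior derivative is
  d(omega) = sum_{i < j} (∂f_j/∂x_i - ∂f_i/∂x_j) dx_i ∧ dx_j.
  coefficient of dx ∧ dy: ∂f_2/∂x - ∂f_1/∂y = ∂(-2*x*y)/∂x - ∂(3*x)/∂y = -2*y
Assembling: d(omega) = (-2*y) dx ∧ dy.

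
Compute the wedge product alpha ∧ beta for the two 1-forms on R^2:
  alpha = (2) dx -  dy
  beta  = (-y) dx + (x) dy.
alpha ∧ beta = (2*x - y) dx ∧ dy

Distribute the wedge, using dx_i ∧ dx_j = -dx_j ∧ dx_i and dx_i ∧ dx_i = 0. For each pair (i, j) with i < j, the coefficient of dx_i ∧ dx_j in alpha ∧ beta is (alpha_i * beta_j - alpha_j * beta_i). Collecting: alpha ∧ beta = (2*x - y) dx ∧ dy.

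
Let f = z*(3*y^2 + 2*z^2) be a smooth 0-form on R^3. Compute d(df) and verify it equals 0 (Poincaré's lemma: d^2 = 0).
d(df) = 0

Step 1: df = sum_i (∂f/∂x_i) dx_i = (0) dx + (6*y*z) dy + (3*y^2 + 6*z^2) dz.
Step 2: Apply d again. Using the 1-form formula, the coefficient of dx ∧ dy in d(df) is ∂^2 f/∂x ∂y - ∂^2 f/∂y ∂x = (0) - (0) = 0 (equality of mixed partials for smooth f).
Similarly for dx ∧ dz and dy ∧ dz — all coefficients vanish. So d(df) = 0.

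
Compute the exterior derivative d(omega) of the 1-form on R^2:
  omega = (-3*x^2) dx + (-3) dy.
d(omega) = 0

For a 1-form omega = sum_i f_i dx_i, the exterior derivative is
  d(omega) = sum_{i < j} (∂f_j/∂x_i - ∂f_i/∂x_j) dx_i ∧ dx_j.

Assembling: d(omega) = 0.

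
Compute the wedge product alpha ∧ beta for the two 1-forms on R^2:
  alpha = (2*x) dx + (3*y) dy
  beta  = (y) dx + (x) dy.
alpha ∧ beta = (2*x^2 - 3*y^2) dx ∧ dy

Distribute the wedge, using dx_i ∧ dx_j = -dx_j ∧ dx_i and dx_i ∧ dx_i = 0. For each pair (i, j) with i < j, the coefficient of dx_i ∧ dx_j in alpha ∧ beta is (alpha_i * beta_j - alpha_j * beta_i). Collecting: alpha ∧ beta = (2*x^2 - 3*y^2) dx ∧ dy.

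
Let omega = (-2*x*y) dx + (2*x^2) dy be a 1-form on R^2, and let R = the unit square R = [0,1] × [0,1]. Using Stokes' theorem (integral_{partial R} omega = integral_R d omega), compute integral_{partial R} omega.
integral_(partial R) omega = 3

Stokes: integral_partial_R omega = integral_R d omega with d omega = (∂Q/∂x - ∂P/∂y) dx ∧ dy.
  ∂Q/∂x = 4*x
  ∂P/∂y = -2*x
  integrand = ∂Q/∂x - ∂P/∂y = 6*x.
Integrating over R: integral_0^1 integral_0^1 (6*x) dx dy = 3.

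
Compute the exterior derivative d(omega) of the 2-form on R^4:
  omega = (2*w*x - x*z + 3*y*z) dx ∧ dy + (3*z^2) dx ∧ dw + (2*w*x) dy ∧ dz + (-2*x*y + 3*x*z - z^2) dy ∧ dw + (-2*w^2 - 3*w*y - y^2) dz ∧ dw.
d(omega) = (2*w - x + 3*y) dx ∧ dy ∧ dz + (2*x - 2*y + 3*z) dx ∧ dy ∧ dw + (-6*z) dx ∧ dz ∧ dw + (-3*w - x - 2*y + 2*z) dy ∧ dz ∧ dw

For a 2-form omega = sum_{i<j} g_{ij} dx_i ∧ dx_j, the exterior derivative is
  d(omega) = sum_{i<j} d(g_{ij}) ∧ dx_i ∧ dx_j = sum_{i<j, k} (∂g_{ij}/∂x_k) dx_k ∧ dx_i ∧ dx_j.
Expand each term, using dx_k ∧ dx_i ∧ dx_j = sgn(permutation) dx_{(a)} ∧ dx_{(b)} ∧ dx_{(c)} with (a < b < c) sorted:
  d(2*w*x - x*z + 3*y*z) includes (∂/∂z)(2*w*x - x*z + 3*y*z) dz = (-x + 3*y) dz, which multiplied by dx ∧ dy gives (-x + 3*y) dx ∧ dy ∧ dz
  d(2*w*x - x*z + 3*y*z) includes (∂/∂w)(2*w*x - x*z + 3*y*z) dw = (2*x) dw, which multiplied by dx ∧ dy gives (2*x) dx ∧ dy ∧ dw
  d(3*z^2) includes (∂/∂z)(3*z^2) dz = (6*z) dz, which multiplied by dx ∧ dw gives (-6*z) dx ∧ dz ∧ dw
  d(2*w*x) includes (∂/∂x)(2*w*x) dx = (2*w) dx, which multiplied by dy ∧ dz gives (2*w) dx ∧ dy ∧ dz
  d(2*w*x) includes (∂/∂w)(2*w*x) dw = (2*x) dw, which multiplied by dy ∧ dz gives (2*x) dy ∧ dz ∧ dw
  d(-2*x*y + 3*x*z - z^2) includes (∂/∂x)(-2*x*y + 3*x*z - z^2) dx = (-2*y + 3*z) dx, which multiplied by dy ∧ dw gives (-2*y + 3*z) dx ∧ dy ∧ dw
  d(-2*x*y + 3*x*z - z^2) includes (∂/∂z)(-2*x*y + 3*x*z - z^2) dz = (3*x - 2*z) dz, which multiplied by dy ∧ dw gives (-3*x + 2*z) dy ∧ dz ∧ dw
  d(-2*w^2 - 3*w*y - y^2) includes (∂/∂y)(-2*w^2 - 3*w*y - y^2) dy = (-3*w - 2*y) dy, which multiplied by dz ∧ dw gives (-3*w - 2*y) dy ∧ dz ∧ dw
Collecting like 3-forms: d(omega) = (2*w - x + 3*y) dx ∧ dy ∧ dz + (2*x - 2*y + 3*z) dx ∧ dy ∧ dw + (-6*z) dx ∧ dz ∧ dw + (-3*w - x - 2*y + 2*z) dy ∧ dz ∧ dw.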